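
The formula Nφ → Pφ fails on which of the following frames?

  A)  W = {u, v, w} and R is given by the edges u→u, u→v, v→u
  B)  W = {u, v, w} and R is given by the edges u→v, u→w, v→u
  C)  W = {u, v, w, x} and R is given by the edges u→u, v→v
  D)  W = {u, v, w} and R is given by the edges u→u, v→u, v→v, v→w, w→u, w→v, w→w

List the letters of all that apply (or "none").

A, B, C

The schema Nφ → Pφ is axiom D; it is valid on a frame iff R is serial.
(A) R is not serial (w has no R-successor), so the schema fails here.
(B) R is not serial (w has no R-successor), so the schema fails here.
(C) R is not serial (w has no R-successor), so the schema fails here.
(D) R is serial (every world has an R-successor), so the schema is valid here.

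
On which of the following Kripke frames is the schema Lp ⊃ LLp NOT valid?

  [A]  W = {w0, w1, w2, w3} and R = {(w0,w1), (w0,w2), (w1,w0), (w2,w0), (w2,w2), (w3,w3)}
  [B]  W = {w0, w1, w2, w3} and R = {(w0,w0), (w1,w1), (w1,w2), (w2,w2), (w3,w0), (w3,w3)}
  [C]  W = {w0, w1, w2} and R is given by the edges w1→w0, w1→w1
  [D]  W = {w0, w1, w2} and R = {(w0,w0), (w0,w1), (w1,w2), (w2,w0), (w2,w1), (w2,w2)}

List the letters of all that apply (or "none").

A, D

The schema Lp ⊃ LLp is axiom 4; it is valid on a frame iff R is transitive.
(A) R is not transitive (w0 R w1 and w1 R w0 but not w0 R w0), so the schema fails here.
(B) R is transitive (R is closed under composition), so the schema is valid here.
(C) R is transitive (R is closed under composition), so the schema is valid here.
(D) R is not transitive (w0 R w1 and w1 R w2 but not w0 R w2), so the schema fails here.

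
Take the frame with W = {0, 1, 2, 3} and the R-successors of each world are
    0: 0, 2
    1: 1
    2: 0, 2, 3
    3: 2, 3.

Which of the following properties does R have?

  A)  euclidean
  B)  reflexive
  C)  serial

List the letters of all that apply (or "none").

B, C

(A) not euclidean: 2 R 0 and 2 R 3 but not 0 R 3.
(B) reflexive: each world relates to itself.
(C) serial: every world has an R-successor.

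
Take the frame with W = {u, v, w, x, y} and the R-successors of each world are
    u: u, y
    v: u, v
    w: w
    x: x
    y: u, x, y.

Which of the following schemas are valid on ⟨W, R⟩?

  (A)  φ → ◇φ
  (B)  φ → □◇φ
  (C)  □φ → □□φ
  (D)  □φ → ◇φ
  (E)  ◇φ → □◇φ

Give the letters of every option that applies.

R is reflexive: each world relates to itself.
R is not symmetric: v R u but not u R v.
R is not transitive: u R y and y R x but not u R x.
R is not euclidean: v R u and v R v but not u R v.
R is serial: every world has an R-successor.
(A) the dual of axiom T: valid iff R is reflexive. R is reflexive — valid.
(B) φ → □◇φ (axiom B) characterises the symmetric frames. R is not symmetric — not valid.
(C) □φ → □□φ (axiom 4) characterises the transitive frames. R is not transitive — not valid.
(D) □φ → ◇φ is axiom D; it is valid on a frame exactly when R is serial. R is serial, so valid.
(E) ◇φ → □◇φ is axiom 5, which corresponds to the euclidean property. R is not euclidean — not valid.

A, D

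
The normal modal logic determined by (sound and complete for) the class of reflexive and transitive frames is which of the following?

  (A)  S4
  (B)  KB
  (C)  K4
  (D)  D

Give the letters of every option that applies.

A

(A) S4 is determined by exactly this class.
(B) KB is determined by the class of symmetric frames.
(C) K4 is determined by the class of transitive frames.
(D) D is determined by the class of serial frames.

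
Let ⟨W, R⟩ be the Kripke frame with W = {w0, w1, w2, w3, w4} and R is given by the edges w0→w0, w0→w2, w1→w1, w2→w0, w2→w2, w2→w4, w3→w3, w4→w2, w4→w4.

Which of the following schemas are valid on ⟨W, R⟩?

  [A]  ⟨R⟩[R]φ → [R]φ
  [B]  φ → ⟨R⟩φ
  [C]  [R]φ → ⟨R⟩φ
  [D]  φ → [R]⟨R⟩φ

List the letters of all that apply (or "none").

R is reflexive: each world relates to itself.
R is symmetric: every R-edge is matched by its reverse.
R is not euclidean: w2 R w0 and w2 R w4 but not w0 R w4.
R is serial: every world has an R-successor.
(A) ⟨R⟩[R]φ → [R]φ is the dual of axiom 5, which corresponds to the euclidean property. R is not euclidean — not valid.
(B) φ → ⟨R⟩φ is the dual of axiom T, which corresponds to reflexivity. R is reflexive — valid.
(C) [R]φ → ⟨R⟩φ (axiom D) characterises the serial frames. R is serial — valid.
(D) φ → [R]⟨R⟩φ is axiom B; it is valid on a frame exactly when R is symmetric. R is symmetric, so valid.

B, C, D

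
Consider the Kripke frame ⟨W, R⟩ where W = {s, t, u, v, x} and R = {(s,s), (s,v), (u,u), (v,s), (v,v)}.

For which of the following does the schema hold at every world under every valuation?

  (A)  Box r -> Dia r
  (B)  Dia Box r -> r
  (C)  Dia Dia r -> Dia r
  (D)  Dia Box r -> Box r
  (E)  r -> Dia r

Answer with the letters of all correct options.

B, C, D

R is not reflexive: not t R t.
R is symmetric: every R-edge is matched by its reverse.
R is transitive: R is closed under composition.
R is euclidean: any two R-successors of the same world are R-related.
R is not serial: t has no R-successor.
(A) Box r -> Dia r is axiom D, which corresponds to seriality. R is not serial — not valid.
(B) Dia Box r -> r is the dual of axiom B, which corresponds to symmetry. R is symmetric — valid.
(C) Dia Dia r -> Dia r is the dual of axiom 4; it is valid on a frame exactly when R is transitive. R is transitive, so valid.
(D) Dia Box r -> Box r is the dual of axiom 5, which corresponds to the euclidean property. R is euclidean — valid.
(E) r -> Dia r is the dual of axiom T, which corresponds to reflexivity. R is not reflexive — not valid.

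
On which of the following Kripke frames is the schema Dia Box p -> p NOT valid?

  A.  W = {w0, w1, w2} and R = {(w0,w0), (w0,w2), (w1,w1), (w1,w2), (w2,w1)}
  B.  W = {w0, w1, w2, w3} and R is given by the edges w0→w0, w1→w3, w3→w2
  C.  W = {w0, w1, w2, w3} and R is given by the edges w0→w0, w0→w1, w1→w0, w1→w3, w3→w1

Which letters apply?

A, B

The schema Dia Box p -> p is the dual of axiom B; it is valid on a frame iff R is symmetric.
(A) R is not symmetric (w0 R w2 but not w2 R w0), so the schema fails here.
(B) R is not symmetric (w1 R w3 but not w3 R w1), so the schema fails here.
(C) R is symmetric (every R-edge is matched by its reverse), so the schema is valid here.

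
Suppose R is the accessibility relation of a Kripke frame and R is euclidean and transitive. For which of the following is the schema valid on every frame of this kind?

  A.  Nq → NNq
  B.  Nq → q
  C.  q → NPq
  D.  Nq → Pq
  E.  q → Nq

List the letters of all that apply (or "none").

A

(A) axiom 4: valid iff R is transitive. Every such R is transitive — valid.
(B) axiom T: valid iff R is reflexive. Such an R need not be reflexive — not valid.
(C) q → NPq (axiom B) characterises the symmetric frames. Such an R need not be symmetric — not valid.
(D) Nq → Pq is axiom D, which corresponds to seriality. Such an R need not be serial — not valid.
(E) q → Nq (equivalent to ◇p→p) corresponds to R being a subset of the identity. Such an R need not be a subset of the identity, so not valid.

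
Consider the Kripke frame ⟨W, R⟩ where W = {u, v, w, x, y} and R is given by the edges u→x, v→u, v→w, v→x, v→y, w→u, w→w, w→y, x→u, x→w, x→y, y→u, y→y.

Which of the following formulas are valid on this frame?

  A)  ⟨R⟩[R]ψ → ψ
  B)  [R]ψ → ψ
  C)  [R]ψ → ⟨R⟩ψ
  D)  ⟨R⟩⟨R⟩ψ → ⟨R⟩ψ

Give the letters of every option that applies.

C

R is not reflexive: not u R u.
R is not symmetric: v R u but not u R v.
R is not transitive: u R x and x R u but not u R u.
R is serial: every world has an R-successor.
(A) ⟨R⟩[R]ψ → ψ is the dual of axiom B; it is valid on a frame exactly when R is symmetric. R is not symmetric, so not valid.
(B) [R]ψ → ψ is axiom T; it is valid on a frame exactly when R is reflexive. R is not reflexive, so not valid.
(C) [R]ψ → ⟨R⟩ψ (axiom D) characterises the serial frames. R is serial — valid.
(D) the dual of axiom 4: valid iff R is transitive. R is not transitive — not valid.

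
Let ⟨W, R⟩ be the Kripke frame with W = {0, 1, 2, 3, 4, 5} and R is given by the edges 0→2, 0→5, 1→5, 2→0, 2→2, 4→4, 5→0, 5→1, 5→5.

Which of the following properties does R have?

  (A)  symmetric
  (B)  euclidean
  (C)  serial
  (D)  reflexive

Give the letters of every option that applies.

A

(A) symmetric: every R-edge is matched by its reverse.
(B) not euclidean: 0 R 2 and 0 R 5 but not 2 R 5.
(C) not serial: 3 has no R-successor.
(D) not reflexive: not 0 R 0.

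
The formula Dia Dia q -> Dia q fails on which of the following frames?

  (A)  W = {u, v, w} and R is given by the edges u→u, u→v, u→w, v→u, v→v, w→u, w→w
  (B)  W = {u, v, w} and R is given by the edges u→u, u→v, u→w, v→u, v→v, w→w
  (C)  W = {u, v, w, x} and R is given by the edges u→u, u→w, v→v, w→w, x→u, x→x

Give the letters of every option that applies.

A, B, C

The schema Dia Dia q -> Dia q is the dual of axiom 4; it is valid on a frame iff R is transitive.
(A) R is not transitive (v R u and u R w but not v R w), so the schema fails here.
(B) R is not transitive (v R u and u R w but not v R w), so the schema fails here.
(C) R is not transitive (x R u and u R w but not x R w), so the schema fails here.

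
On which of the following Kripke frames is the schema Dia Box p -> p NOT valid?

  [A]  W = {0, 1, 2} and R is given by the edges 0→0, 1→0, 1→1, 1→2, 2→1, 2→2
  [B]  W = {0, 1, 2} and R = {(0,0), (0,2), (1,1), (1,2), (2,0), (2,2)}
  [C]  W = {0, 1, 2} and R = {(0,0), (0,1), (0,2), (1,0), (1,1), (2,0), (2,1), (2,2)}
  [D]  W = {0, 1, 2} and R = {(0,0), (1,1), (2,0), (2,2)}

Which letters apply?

The schema Dia Box p -> p is the dual of axiom B; it is valid on a frame iff R is symmetric.
(A) R is not symmetric (1 R 0 but not 0 R 1), so the schema fails here.
(B) R is not symmetric (1 R 2 but not 2 R 1), so the schema fails here.
(C) R is not symmetric (2 R 1 but not 1 R 2), so the schema fails here.
(D) R is not symmetric (2 R 0 but not 0 R 2), so the schema fails here.

A, B, C, D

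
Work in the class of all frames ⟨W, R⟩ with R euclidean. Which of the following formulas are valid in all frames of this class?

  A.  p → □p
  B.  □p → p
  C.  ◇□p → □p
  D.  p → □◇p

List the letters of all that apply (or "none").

(A) p → □p is equivalent to ◇p→p; it holds exactly when R ⊆ identity. Such an R need not be a subset of the identity — not valid.
(B) axiom T: valid iff R is reflexive. Such an R need not be reflexive — not valid.
(C) the dual of axiom 5: valid iff R is euclidean. Every such R is euclidean — valid.
(D) axiom B: valid iff R is symmetric. Such an R need not be symmetric — not valid.

C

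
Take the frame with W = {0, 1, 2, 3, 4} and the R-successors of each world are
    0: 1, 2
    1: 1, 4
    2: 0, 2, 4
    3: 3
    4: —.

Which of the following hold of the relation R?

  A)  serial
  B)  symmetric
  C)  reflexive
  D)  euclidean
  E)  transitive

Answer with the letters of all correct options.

none

(A) not serial: 4 has no R-successor.
(B) not symmetric: 0 R 1 but not 1 R 0.
(C) not reflexive: not 0 R 0.
(D) not euclidean: 0 R 1 and 0 R 2 but not 1 R 2.
(E) not transitive: 0 R 1 and 1 R 4 but not 0 R 4.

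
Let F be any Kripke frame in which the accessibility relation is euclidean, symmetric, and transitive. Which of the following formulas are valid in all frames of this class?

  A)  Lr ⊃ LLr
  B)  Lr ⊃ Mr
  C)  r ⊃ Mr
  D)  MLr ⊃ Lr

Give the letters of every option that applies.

(A) Lr ⊃ LLr is axiom 4; it is valid on a frame exactly when R is transitive. Every such R is transitive, so valid.
(B) axiom D: valid iff R is serial. Such an R need not be serial — not valid.
(C) r ⊃ Mr is the dual of axiom T; it is valid on a frame exactly when R is reflexive. Such an R need not be reflexive, so not valid.
(D) MLr ⊃ Lr is the dual of axiom 5; it is valid on a frame exactly when R is euclidean. Every such R is euclidean, so valid.

A, D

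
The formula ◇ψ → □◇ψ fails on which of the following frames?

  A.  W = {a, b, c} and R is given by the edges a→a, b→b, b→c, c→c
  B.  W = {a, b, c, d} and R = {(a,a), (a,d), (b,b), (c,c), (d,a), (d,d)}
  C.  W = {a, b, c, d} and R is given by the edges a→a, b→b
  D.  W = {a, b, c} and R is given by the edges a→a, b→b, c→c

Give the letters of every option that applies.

The schema ◇ψ → □◇ψ is axiom 5; it is valid on a frame iff R is euclidean.
(A) R is not euclidean (b R c and b R b but not c R b), so the schema fails here.
(B) R is euclidean (any two R-successors of the same world are R-related), so the schema is valid here.
(C) R is euclidean (any two R-successors of the same world are R-related), so the schema is valid here.
(D) R is euclidean (any two R-successors of the same world are R-related), so the schema is valid here.

A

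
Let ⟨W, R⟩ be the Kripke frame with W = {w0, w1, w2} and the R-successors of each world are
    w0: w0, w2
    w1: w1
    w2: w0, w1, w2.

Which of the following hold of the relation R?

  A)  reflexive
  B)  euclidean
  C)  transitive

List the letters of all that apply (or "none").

A

(A) reflexive: each world relates to itself.
(B) not euclidean: w2 R w0 and w2 R w1 but not w0 R w1.
(C) not transitive: w0 R w2 and w2 R w1 but not w0 R w1.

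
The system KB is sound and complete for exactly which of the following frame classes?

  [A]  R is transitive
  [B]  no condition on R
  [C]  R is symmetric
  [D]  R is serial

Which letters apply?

(A) this class determines K4, not KB.
(B) this class determines K, not KB.
(C) KB is sound and complete for exactly this class.
(D) this class determines D, not KB.

C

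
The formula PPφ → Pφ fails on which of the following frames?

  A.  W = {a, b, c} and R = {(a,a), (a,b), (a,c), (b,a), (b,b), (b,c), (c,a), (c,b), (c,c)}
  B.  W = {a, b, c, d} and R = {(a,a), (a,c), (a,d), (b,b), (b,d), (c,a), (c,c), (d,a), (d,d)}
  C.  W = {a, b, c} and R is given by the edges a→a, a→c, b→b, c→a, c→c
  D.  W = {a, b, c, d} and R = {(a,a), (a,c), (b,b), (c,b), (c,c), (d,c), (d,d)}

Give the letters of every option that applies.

B, D

The schema PPφ → Pφ is the dual of axiom 4; it is valid on a frame iff R is transitive.
(A) R is transitive (R is closed under composition), so the schema is valid here.
(B) R is not transitive (b R d and d R a but not b R a), so the schema fails here.
(C) R is transitive (R is closed under composition), so the schema is valid here.
(D) R is not transitive (a R c and c R b but not a R b), so the schema fails here.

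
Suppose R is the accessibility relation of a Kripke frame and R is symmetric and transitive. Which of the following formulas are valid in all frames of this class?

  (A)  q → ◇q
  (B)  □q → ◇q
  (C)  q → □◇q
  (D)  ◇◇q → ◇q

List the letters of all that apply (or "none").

C, D

A symmetric transitive relation is euclidean (uRv and uRw give vRu by symmetry, then vRw by transitivity).
(A) q → ◇q is the dual of axiom T; it is valid on a frame exactly when R is reflexive. Such an R need not be reflexive, so not valid.
(B) axiom D: valid iff R is serial. Such an R need not be serial — not valid.
(C) axiom B: valid iff R is symmetric. Every such R is symmetric — valid.
(D) the dual of axiom 4: valid iff R is transitive. Every such R is transitive — valid.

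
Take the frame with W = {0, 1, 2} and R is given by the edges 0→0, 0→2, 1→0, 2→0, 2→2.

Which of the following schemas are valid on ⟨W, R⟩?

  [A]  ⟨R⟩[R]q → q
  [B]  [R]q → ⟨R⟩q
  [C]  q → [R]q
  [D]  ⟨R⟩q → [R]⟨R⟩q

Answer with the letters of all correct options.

R is not symmetric: 1 R 0 but not 0 R 1.
R is euclidean: any two R-successors of the same world are R-related.
R is serial: every world has an R-successor.
R is not a subset of the identity: 0 R 2 with 0 ≠ 2.
(A) ⟨R⟩[R]q → q is the dual of axiom B, which corresponds to symmetry. R is not symmetric — not valid.
(B) axiom D: valid iff R is serial. R is serial — valid.
(C) q → [R]q is valid only on frames where every R-edge is a self-loop. Here R ⊄ identity — not valid.
(D) axiom 5: valid iff R is euclidean. R is euclidean — valid.

B, D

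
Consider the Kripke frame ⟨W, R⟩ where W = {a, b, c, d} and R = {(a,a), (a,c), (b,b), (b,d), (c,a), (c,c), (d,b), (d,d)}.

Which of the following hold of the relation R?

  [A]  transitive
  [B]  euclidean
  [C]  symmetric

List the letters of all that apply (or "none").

(A) transitive: R is closed under composition.
(B) euclidean: any two R-successors of the same world are R-related.
(C) symmetric: every R-edge is matched by its reverse.

A, B, C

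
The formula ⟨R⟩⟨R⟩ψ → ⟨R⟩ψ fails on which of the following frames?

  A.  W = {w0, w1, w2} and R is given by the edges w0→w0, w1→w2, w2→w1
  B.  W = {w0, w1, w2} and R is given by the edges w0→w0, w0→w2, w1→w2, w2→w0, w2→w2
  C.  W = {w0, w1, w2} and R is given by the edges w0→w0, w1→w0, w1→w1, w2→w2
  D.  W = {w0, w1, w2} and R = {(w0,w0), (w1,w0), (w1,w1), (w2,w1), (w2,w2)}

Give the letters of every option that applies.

A, B, D

The schema ⟨R⟩⟨R⟩ψ → ⟨R⟩ψ is the dual of axiom 4; it is valid on a frame iff R is transitive.
(A) R is not transitive (w1 R w2 and w2 R w1 but not w1 R w1), so the schema fails here.
(B) R is not transitive (w1 R w2 and w2 R w0 but not w1 R w0), so the schema fails here.
(C) R is transitive (R is closed under composition), so the schema is valid here.
(D) R is not transitive (w2 R w1 and w1 R w0 but not w2 R w0), so the schema fails here.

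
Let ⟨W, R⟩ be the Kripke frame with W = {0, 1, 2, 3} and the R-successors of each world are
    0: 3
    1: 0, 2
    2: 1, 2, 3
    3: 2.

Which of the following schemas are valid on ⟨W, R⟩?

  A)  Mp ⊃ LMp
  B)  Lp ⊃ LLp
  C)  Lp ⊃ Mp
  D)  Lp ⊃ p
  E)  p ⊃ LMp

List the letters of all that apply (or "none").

R is not reflexive: not 0 R 0.
R is not symmetric: 0 R 3 but not 3 R 0.
R is not transitive: 0 R 3 and 3 R 2 but not 0 R 2.
R is not euclidean: 1 R 0 and 1 R 2 but not 0 R 2.
R is serial: every world has an R-successor.
(A) Mp ⊃ LMp is axiom 5, which corresponds to the euclidean property. R is not euclidean — not valid.
(B) Lp ⊃ LLp is axiom 4; it is valid on a frame exactly when R is transitive. R is not transitive, so not valid.
(C) Lp ⊃ Mp is axiom D; it is valid on a frame exactly when R is serial. R is serial, so valid.
(D) Lp ⊃ p is axiom T; it is valid on a frame exactly when R is reflexive. R is not reflexive, so not valid.
(E) p ⊃ LMp (axiom B) characterises the symmetric frames. R is not symmetric — not valid.

C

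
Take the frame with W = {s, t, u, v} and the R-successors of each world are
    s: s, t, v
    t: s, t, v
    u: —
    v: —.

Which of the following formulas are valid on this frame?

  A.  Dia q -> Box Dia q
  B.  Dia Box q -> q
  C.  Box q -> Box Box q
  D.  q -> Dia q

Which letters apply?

R is not reflexive: not u R u.
R is not symmetric: s R v but not v R s.
R is transitive: R is closed under composition.
R is not euclidean: s R v and s R s but not v R s.
(A) Dia q -> Box Dia q is axiom 5; it is valid on a frame exactly when R is euclidean. R is not euclidean, so not valid.
(B) Dia Box q -> q (the dual of axiom B) characterises the symmetric frames. R is not symmetric — not valid.
(C) Box q -> Box Box q (axiom 4) characterises the transitive frames. R is transitive — valid.
(D) q -> Dia q (the dual of axiom T) characterises the reflexive frames. R is not reflexive — not valid.

C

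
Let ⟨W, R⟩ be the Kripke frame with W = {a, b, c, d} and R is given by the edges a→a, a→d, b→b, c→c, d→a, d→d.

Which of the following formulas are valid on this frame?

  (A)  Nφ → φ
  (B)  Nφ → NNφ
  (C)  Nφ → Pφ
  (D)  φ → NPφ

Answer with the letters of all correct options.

A, B, C, D

R is reflexive: each world relates to itself.
R is symmetric: every R-edge is matched by its reverse.
R is transitive: R is closed under composition.
R is serial: every world has an R-successor.
(A) Nφ → φ is axiom T, which corresponds to reflexivity. R is reflexive — valid.
(B) axiom 4: valid iff R is transitive. R is transitive — valid.
(C) Nφ → Pφ (axiom D) characterises the serial frames. R is serial — valid.
(D) φ → NPφ (axiom B) characterises the symmetric frames. R is symmetric — valid.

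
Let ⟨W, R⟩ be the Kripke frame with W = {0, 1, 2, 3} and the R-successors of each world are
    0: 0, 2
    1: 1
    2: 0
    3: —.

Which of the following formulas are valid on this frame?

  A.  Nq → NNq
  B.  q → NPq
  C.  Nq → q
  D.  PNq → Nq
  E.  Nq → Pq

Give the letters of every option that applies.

R is not reflexive: not 2 R 2.
R is symmetric: every R-edge is matched by its reverse.
R is not transitive: 2 R 0 and 0 R 2 but not 2 R 2.
R is not euclidean: 0 R 2 and 0 R 2 but not 2 R 2.
R is not serial: 3 has no R-successor.
(A) Nq → NNq is axiom 4; it is valid on a frame exactly when R is transitive. R is not transitive, so not valid.
(B) q → NPq is axiom B; it is valid on a frame exactly when R is symmetric. R is symmetric, so valid.
(C) Nq → q is axiom T, which corresponds to reflexivity. R is not reflexive — not valid.
(D) the dual of axiom 5: valid iff R is euclidean. R is not euclidean — not valid.
(E) Nq → Pq (axiom D) characterises the serial frames. R is not serial — not valid.

B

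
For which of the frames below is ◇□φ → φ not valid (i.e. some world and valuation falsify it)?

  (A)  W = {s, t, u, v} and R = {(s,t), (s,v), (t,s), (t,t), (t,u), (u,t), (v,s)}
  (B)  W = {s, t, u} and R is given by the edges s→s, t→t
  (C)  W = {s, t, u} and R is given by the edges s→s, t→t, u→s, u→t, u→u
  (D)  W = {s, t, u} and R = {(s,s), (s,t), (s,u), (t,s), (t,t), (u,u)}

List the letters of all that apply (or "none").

C, D

The schema ◇□φ → φ is the dual of axiom B; it is valid on a frame iff R is symmetric.
(A) R is symmetric (every R-edge is matched by its reverse), so the schema is valid here.
(B) R is symmetric (every R-edge is matched by its reverse), so the schema is valid here.
(C) R is not symmetric (u R s but not s R u), so the schema fails here.
(D) R is not symmetric (s R u but not u R s), so the schema fails here.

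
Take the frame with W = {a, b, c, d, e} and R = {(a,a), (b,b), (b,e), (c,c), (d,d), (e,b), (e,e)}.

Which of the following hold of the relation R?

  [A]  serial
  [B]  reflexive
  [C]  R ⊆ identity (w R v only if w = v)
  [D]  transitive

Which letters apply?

A, B, D

(A) serial: every world has an R-successor.
(B) reflexive: each world relates to itself.
(C) not ⊆ identity: b R e with b ≠ e.
(D) transitive: R is closed under composition.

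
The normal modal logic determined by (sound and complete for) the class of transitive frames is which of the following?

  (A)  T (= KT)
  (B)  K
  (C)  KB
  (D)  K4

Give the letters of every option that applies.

(A) T (= KT) is determined by the class of reflexive frames.
(B) K is determined by the class of arbitrary frames.
(C) KB is determined by the class of symmetric frames.
(D) K4 is determined by exactly this class.

D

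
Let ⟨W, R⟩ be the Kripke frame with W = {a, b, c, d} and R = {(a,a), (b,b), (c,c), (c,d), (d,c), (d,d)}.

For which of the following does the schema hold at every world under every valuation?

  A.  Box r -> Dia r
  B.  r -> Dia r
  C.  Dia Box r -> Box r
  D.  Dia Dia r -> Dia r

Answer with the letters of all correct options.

A, B, C, D

R is reflexive: each world relates to itself.
R is transitive: R is closed under composition.
R is euclidean: any two R-successors of the same world are R-related.
R is serial: every world has an R-successor.
(A) Box r -> Dia r is axiom D, which corresponds to seriality. R is serial — valid.
(B) r -> Dia r (the dual of axiom T) characterises the reflexive frames. R is reflexive — valid.
(C) Dia Box r -> Box r is the dual of axiom 5; it is valid on a frame exactly when R is euclidean. R is euclidean, so valid.
(D) Dia Dia r -> Dia r (the dual of axiom 4) characterises the transitive frames. R is transitive — valid.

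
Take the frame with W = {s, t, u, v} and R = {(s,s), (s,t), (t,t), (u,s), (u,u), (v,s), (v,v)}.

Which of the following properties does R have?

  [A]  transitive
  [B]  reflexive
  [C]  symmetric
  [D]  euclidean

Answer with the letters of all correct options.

(A) not transitive: u R s and s R t but not u R t.
(B) reflexive: each world relates to itself.
(C) not symmetric: s R t but not t R s.
(D) not euclidean: s R t and s R s but not t R s.

B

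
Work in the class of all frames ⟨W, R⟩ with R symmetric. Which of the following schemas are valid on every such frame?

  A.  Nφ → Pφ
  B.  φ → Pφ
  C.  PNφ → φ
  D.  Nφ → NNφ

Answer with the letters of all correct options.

C

(A) axiom D: valid iff R is serial. Such an R need not be serial — not valid.
(B) φ → Pφ is the dual of axiom T, which corresponds to reflexivity. Such an R need not be reflexive — not valid.
(C) PNφ → φ (the dual of axiom B) characterises the symmetric frames. Every such R is symmetric — valid.
(D) axiom 4: valid iff R is transitive. Such an R need not be transitive — not valid.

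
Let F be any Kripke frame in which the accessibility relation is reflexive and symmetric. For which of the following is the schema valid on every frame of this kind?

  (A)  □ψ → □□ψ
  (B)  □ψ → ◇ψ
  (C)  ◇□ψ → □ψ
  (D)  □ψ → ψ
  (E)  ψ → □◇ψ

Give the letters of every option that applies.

Reflexive relations are serial.
(A) □ψ → □□ψ is axiom 4, which corresponds to transitivity. Such an R need not be transitive — not valid.
(B) axiom D: valid iff R is serial. Every such R is serial — valid.
(C) ◇□ψ → □ψ is the dual of axiom 5, which corresponds to the euclidean property. Such an R need not be euclidean — not valid.
(D) □ψ → ψ is axiom T; it is valid on a frame exactly when R is reflexive. Every such R is reflexive, so valid.
(E) ψ → □◇ψ is axiom B, which corresponds to symmetry. Every such R is symmetric — valid.

B, D, E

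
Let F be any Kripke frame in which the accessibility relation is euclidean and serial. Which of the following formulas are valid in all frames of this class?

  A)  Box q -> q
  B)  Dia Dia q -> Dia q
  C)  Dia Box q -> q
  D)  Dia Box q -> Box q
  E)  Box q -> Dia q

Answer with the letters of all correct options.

(A) Box q -> q is axiom T; it is valid on a frame exactly when R is reflexive. Such an R need not be reflexive, so not valid.
(B) Dia Dia q -> Dia q is the dual of axiom 4; it is valid on a frame exactly when R is transitive. Such an R need not be transitive, so not valid.
(C) the dual of axiom B: valid iff R is symmetric. Such an R need not be symmetric — not valid.
(D) Dia Box q -> Box q (the dual of axiom 5) characterises the euclidean frames. Every such R is euclidean — valid.
(E) Box q -> Dia q (axiom D) characterises the serial frames. Every such R is serial — valid.

D, E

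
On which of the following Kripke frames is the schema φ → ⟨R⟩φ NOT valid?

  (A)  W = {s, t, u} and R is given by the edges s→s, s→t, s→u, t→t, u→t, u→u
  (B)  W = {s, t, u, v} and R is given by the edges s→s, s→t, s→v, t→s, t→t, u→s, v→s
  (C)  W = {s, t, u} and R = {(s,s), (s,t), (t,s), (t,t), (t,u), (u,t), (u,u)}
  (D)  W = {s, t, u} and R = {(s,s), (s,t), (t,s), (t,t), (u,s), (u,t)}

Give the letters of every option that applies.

B, D

The schema φ → ⟨R⟩φ is the dual of axiom T; it is valid on a frame iff R is reflexive.
(A) R is reflexive (each world relates to itself), so the schema is valid here.
(B) R is not reflexive (not u R u), so the schema fails here.
(C) R is reflexive (each world relates to itself), so the schema is valid here.
(D) R is not reflexive (not u R u), so the schema fails here.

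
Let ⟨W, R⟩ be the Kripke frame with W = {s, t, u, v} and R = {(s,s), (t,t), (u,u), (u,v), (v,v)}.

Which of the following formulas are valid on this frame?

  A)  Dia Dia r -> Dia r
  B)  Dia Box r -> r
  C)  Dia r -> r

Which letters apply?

A

R is not symmetric: u R v but not v R u.
R is transitive: R is closed under composition.
R is not a subset of the identity: u R v with u ≠ v.
(A) the dual of axiom 4: valid iff R is transitive. R is transitive — valid.
(B) the dual of axiom B: valid iff R is symmetric. R is not symmetric — not valid.
(C) Dia r -> r is the converse of T; it holds exactly when R ⊆ identity. Here R ⊄ identity — not valid.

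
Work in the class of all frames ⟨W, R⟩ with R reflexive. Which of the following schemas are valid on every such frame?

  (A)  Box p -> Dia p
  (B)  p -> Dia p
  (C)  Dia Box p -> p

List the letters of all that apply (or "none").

A reflexive relation is serial.
(A) Box p -> Dia p (axiom D) characterises the serial frames. Every such R is serial — valid.
(B) p -> Dia p is the dual of axiom T; it is valid on a frame exactly when R is reflexive. Every such R is reflexive, so valid.
(C) Dia Box p -> p is the dual of axiom B, which corresponds to symmetry. Such an R need not be symmetric — not valid.

A, B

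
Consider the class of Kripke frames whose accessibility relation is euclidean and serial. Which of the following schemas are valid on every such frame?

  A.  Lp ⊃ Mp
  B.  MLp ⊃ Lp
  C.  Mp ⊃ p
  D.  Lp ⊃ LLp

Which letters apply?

(A) Lp ⊃ Mp is axiom D; it is valid on a frame exactly when R is serial. Every such R is serial, so valid.
(B) the dual of axiom 5: valid iff R is euclidean. Every such R is euclidean — valid.
(C) Mp ⊃ p (the converse of T) corresponds to R being a subset of the identity. Such an R need not be a subset of the identity, so not valid.
(D) Lp ⊃ LLp is axiom 4; it is valid on a frame exactly when R is transitive. Such an R need not be transitive, so not valid.

A, B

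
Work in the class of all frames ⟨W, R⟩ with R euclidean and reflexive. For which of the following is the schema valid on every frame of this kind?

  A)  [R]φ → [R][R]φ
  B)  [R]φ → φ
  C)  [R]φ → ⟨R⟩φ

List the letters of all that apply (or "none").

A, B, C

A reflexive euclidean relation is also symmetric (from wRw and wRv the euclidean condition gives vRw) and hence transitive; it is an equivalence relation.
(A) [R]φ → [R][R]φ is axiom 4; it is valid on a frame exactly when R is transitive. Every such R is transitive, so valid.
(B) [R]φ → φ is axiom T, which corresponds to reflexivity. Every such R is reflexive — valid.
(C) axiom D: valid iff R is serial. Every such R is serial — valid.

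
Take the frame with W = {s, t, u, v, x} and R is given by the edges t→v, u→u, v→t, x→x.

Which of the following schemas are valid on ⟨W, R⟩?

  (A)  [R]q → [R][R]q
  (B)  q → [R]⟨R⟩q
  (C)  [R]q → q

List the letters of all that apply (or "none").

B

R is not reflexive: not s R s.
R is symmetric: every R-edge is matched by its reverse.
R is not transitive: t R v and v R t but not t R t.
(A) [R]q → [R][R]q is axiom 4, which corresponds to transitivity. R is not transitive — not valid.
(B) q → [R]⟨R⟩q is axiom B; it is valid on a frame exactly when R is symmetric. R is symmetric, so valid.
(C) axiom T: valid iff R is reflexive. R is not reflexive — not valid.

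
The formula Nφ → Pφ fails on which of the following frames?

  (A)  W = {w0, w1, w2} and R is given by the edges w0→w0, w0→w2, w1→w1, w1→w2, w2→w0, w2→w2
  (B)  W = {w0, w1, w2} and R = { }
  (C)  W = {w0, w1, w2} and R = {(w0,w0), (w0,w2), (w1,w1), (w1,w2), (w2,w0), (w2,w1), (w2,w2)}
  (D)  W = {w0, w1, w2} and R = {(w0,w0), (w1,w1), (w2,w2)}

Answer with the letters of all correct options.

B

The schema Nφ → Pφ is axiom D; it is valid on a frame iff R is serial.
(A) R is serial (every world has an R-successor), so the schema is valid here.
(B) R is not serial (w0 has no R-successor), so the schema fails here.
(C) R is serial (every world has an R-successor), so the schema is valid here.
(D) R is serial (every world has an R-successor), so the schema is valid here.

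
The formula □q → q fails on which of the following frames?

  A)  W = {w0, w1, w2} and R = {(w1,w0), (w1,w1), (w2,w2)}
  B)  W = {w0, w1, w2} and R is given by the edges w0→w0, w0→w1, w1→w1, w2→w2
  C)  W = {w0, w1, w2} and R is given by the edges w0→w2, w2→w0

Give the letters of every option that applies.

The schema □q → q is axiom T; it is valid on a frame iff R is reflexive.
(A) R is not reflexive (not w0 R w0), so the schema fails here.
(B) R is reflexive (each world relates to itself), so the schema is valid here.
(C) R is not reflexive (not w0 R w0), so the schema fails here.

A, C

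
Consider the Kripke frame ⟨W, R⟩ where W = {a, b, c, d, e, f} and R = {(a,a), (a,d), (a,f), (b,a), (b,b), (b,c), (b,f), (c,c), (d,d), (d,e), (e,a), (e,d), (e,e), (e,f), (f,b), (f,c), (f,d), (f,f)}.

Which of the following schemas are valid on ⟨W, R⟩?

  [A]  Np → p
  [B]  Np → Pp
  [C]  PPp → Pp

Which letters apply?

R is reflexive: each world relates to itself.
R is not transitive: a R d and d R e but not a R e.
R is serial: every world has an R-successor.
(A) Np → p is axiom T; it is valid on a frame exactly when R is reflexive. R is reflexive, so valid.
(B) Np → Pp is axiom D, which corresponds to seriality. R is serial — valid.
(C) the dual of axiom 4: valid iff R is transitive. R is not transitive — not valid.

A, B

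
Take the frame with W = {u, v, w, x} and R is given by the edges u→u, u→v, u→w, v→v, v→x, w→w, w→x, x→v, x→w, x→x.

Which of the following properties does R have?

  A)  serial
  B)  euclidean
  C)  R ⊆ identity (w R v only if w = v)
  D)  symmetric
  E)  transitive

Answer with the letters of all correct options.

(A) serial: every world has an R-successor.
(B) not euclidean: u R v and u R u but not v R u.
(C) not ⊆ identity: u R v with u ≠ v.
(D) not symmetric: u R v but not v R u.
(E) not transitive: u R v and v R x but not u R x.

A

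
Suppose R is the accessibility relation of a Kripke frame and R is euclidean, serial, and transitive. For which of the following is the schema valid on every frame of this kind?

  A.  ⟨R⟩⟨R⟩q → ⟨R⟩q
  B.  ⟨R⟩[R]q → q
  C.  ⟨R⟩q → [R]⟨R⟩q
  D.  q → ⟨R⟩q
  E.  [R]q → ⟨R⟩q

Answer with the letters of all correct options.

A, C, E

(A) ⟨R⟩⟨R⟩q → ⟨R⟩q is the dual of axiom 4; it is valid on a frame exactly when R is transitive. Every such R is transitive, so valid.
(B) ⟨R⟩[R]q → q is the dual of axiom B; it is valid on a frame exactly when R is symmetric. Such an R need not be symmetric, so not valid.
(C) ⟨R⟩q → [R]⟨R⟩q is axiom 5, which corresponds to the euclidean property. Every such R is euclidean — valid.
(D) the dual of axiom T: valid iff R is reflexive. Such an R need not be reflexive — not valid.
(E) axiom D: valid iff R is serial. Every such R is serial — valid.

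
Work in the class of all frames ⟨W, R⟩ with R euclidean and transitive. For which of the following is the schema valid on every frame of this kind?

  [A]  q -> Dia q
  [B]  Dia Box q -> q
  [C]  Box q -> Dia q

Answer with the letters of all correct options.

none

(A) the dual of axiom T: valid iff R is reflexive. Such an R need not be reflexive — not valid.
(B) the dual of axiom B: valid iff R is symmetric. Such an R need not be symmetric — not valid.
(C) Box q -> Dia q (axiom D) characterises the serial frames. Such an R need not be serial — not valid.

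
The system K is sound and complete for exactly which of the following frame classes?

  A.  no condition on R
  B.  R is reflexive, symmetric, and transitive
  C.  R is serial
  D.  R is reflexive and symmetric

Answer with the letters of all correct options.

(A) K is sound and complete for exactly this class.
(B) this class determines S5, not K.
(C) this class determines D, not K.
(D) this class determines B (= KTB), not K.

A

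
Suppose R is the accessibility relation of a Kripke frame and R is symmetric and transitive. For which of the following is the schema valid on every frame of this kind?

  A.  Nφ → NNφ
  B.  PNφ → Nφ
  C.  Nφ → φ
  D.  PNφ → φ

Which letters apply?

A symmetric transitive relation is euclidean (uRv and uRw give vRu by symmetry, then vRw by transitivity).
(A) Nφ → NNφ is axiom 4, which corresponds to transitivity. Every such R is transitive — valid.
(B) PNφ → Nφ is the dual of axiom 5, which corresponds to the euclidean property. Every such R is euclidean — valid.
(C) axiom T: valid iff R is reflexive. Such an R need not be reflexive — not valid.
(D) the dual of axiom B: valid iff R is symmetric. Every such R is symmetric — valid.

A, B, D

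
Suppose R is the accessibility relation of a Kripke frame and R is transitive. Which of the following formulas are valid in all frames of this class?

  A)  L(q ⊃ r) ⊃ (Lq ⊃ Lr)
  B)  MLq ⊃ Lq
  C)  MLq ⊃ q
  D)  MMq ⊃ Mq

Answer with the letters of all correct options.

(A) L(q ⊃ r) ⊃ (Lq ⊃ Lr) is axiom K, valid on every Kripke frame — valid.
(B) MLq ⊃ Lq (the dual of axiom 5) characterises the euclidean frames. Such an R need not be euclidean — not valid.
(C) MLq ⊃ q is the dual of axiom B, which corresponds to symmetry. Such an R need not be symmetric — not valid.
(D) MMq ⊃ Mq is the dual of axiom 4; it is valid on a frame exactly when R is transitive. Every such R is transitive, so valid.

A, D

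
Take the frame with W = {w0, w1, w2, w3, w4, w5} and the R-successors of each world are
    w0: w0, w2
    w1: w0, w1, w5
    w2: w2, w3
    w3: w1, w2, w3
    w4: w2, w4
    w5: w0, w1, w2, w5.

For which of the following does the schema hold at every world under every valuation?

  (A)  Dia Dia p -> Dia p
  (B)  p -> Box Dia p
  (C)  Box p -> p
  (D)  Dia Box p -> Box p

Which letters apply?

R is reflexive: each world relates to itself.
R is not symmetric: w0 R w2 but not w2 R w0.
R is not transitive: w0 R w2 and w2 R w3 but not w0 R w3.
R is not euclidean: w0 R w2 and w0 R w0 but not w2 R w0.
(A) Dia Dia p -> Dia p is the dual of axiom 4, which corresponds to transitivity. R is not transitive — not valid.
(B) p -> Box Dia p is axiom B; it is valid on a frame exactly when R is symmetric. R is not symmetric, so not valid.
(C) Box p -> p is axiom T; it is valid on a frame exactly when R is reflexive. R is reflexive, so valid.
(D) Dia Box p -> Box p (the dual of axiom 5) characterises the euclidean frames. R is not euclidean — not valid.

C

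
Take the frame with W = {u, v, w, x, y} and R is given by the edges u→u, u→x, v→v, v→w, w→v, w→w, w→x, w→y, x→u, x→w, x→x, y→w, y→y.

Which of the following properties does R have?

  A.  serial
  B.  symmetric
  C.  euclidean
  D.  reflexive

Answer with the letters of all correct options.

(A) serial: every world has an R-successor.
(B) symmetric: every R-edge is matched by its reverse.
(C) not euclidean: w R v and w R x but not v R x.
(D) reflexive: each world relates to itself.

A, B, D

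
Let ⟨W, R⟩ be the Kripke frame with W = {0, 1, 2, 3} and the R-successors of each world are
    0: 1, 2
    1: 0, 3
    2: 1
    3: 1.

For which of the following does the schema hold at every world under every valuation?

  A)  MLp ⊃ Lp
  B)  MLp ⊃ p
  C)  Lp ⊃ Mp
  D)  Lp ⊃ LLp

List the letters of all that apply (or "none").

C

R is not symmetric: 0 R 2 but not 2 R 0.
R is not transitive: 0 R 1 and 1 R 0 but not 0 R 0.
R is not euclidean: 0 R 1 and 0 R 2 but not 1 R 2.
R is serial: every world has an R-successor.
(A) MLp ⊃ Lp (the dual of axiom 5) characterises the euclidean frames. R is not euclidean — not valid.
(B) MLp ⊃ p is the dual of axiom B; it is valid on a frame exactly when R is symmetric. R is not symmetric, so not valid.
(C) Lp ⊃ Mp is axiom D; it is valid on a frame exactly when R is serial. R is serial, so valid.
(D) Lp ⊃ LLp (axiom 4) characterises the transitive frames. R is not transitive — not valid.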